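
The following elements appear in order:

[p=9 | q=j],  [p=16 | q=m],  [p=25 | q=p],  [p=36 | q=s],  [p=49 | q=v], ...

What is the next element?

[p=64 | q=y]

P: 9, 16, 25, 36, 49 → 64 (perfect squares: 3², 4², 5², …).
Q: letters move forward 3 places in the alphabet; j, m, p, s, v → y.
So the next element is [p=64 | q=y].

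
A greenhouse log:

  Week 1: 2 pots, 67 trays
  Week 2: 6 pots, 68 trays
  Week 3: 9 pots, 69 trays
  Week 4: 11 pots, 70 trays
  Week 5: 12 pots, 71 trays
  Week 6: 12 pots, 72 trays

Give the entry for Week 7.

Pots: differences are 4, 3, 2, … (decreasing by 1 each time); 2, 6, 9, 11, 12, 12 → 11.
Trays — +1 each step: 67, 68, 69, 70, 71, 72 → 73.
Combining the parts gives 11 pots, 73 trays.

11 pots, 73 trays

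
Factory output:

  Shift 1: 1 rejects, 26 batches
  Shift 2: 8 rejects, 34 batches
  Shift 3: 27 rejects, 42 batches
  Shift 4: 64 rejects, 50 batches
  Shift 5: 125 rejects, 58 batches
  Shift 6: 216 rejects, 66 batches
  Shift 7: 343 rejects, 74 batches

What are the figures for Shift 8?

512 rejects, 82 batches

Rejects: perfect cubes: 1³, 2³, 3³, …; 1, 8, 27, 64, 125, 216, 343 → 512.
Batches goes 26, 34, 42, 50, 58, 66, 74 → 82 (+8 each step).
Combining the parts gives 512 rejects, 82 batches.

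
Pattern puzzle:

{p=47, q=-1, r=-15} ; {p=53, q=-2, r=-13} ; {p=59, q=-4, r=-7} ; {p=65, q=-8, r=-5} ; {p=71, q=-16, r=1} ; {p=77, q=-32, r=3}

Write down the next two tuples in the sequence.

P: 47, 53, 59, 65, 71, 77 → 83 → 89 (+6 each step).
Q: -1, -2, -4, -8, -16, -32 → -64 → -128 (×2 each step).
R — alternating steps +2, +6, +2, +6, …: -15, -13, -7, -5, 1, 3 → 9 → 11.
Putting the parts together: {p=83, q=-64, r=9} and then {p=89, q=-128, r=11}.

{p=83, q=-64, r=9}, {p=89, q=-128, r=11}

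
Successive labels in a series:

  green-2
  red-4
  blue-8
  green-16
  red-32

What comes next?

For the colour, repeats green → red → blue: green, red, blue, green, red → blue.
Second component: 2, 4, 8, 16, 32 → 64 (×2 each step).
Putting it together: blue-64.

blue-64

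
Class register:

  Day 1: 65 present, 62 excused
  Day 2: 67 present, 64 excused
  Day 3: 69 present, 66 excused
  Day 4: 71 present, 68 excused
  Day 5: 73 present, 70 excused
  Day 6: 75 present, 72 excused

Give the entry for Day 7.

Present: +2 each step; 65, 67, 69, 71, 73, 75 → 77.
Excused — always 3 less than the present: 62, 64, 66, 68, 70, 72 → 74.
So the next record is 77 present, 74 excused.

77 present, 74 excused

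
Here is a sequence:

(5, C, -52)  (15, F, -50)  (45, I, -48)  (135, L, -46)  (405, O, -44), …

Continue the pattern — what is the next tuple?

(1215, R, -42)

First component: ×3 each step, so 5, 15, 45, 135, 405 → 1215.
Letter: letters move forward 3 places in the alphabet, so C, F, I, L, O → R.
Third component — +2 each step: -52, -50, -48, -46, -44 → -42.
So the next tuple is (1215, R, -42).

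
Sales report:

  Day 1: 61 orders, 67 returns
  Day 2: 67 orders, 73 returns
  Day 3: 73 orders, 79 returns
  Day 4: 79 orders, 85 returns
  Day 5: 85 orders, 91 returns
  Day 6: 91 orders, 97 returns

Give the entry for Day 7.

Orders goes 61, 67, 73, 79, 85, 91 → 97 (+6 each step).
For the returns, always 6 more than the orders: 67, 73, 79, 85, 91, 97 → 103.
So the next row is 97 orders, 103 returns.

97 orders, 103 returns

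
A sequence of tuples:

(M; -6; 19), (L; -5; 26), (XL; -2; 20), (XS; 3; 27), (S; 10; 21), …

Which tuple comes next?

Size — runs through clothing sizes XS→XL: M, L, XL, XS, S → M.
Second entry — differences are 1, 3, 5, … (increasing by 2 each time): -6, -5, -2, 3, 10 → 19.
Third entry: 19, 26, 20, 27, 21 → 28 (alternating steps +7, −6, +7, −6, …).
So the next tuple is (M; 19; 28).

(M; 19; 28)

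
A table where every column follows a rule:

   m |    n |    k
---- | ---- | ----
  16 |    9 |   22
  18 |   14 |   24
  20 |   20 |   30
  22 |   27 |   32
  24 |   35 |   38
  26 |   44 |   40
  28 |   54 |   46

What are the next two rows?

30  65  48; 32  77  54

For the column m, +2 each step: 16, 18, 20, 22, 24, 26, 28 → 30 → 32.
Column n: differences are 5, 6, 7, … (increasing by 1 each time); 9, 14, 20, 27, 35, 44, 54 → 65 → 77.
Column k — alternating steps +2, +6, +2, +6, …: 22, 24, 30, 32, 38, 40, 46 → 48 → 54.
Putting the parts together: 30  65  48 and then 32  77  54.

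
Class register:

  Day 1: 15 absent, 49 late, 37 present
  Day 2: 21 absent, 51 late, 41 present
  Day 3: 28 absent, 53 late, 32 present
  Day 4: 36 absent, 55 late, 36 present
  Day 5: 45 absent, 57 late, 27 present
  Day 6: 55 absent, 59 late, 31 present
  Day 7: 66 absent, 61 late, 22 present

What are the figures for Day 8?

Absent: 15, 21, 28, 36, 45, 55, 66 → 78 (differences are 6, 7, 8, … (increasing by 1 each time)).
Late goes 49, 51, 53, 55, 57, 59, 61 → 63 (+2 each step).
Present goes 37, 41, 32, 36, 27, 31, 22 → 26 (alternating steps +4, −9, +4, −9, …).
Combining the parts gives 78 absent, 63 late, 26 present.

78 absent, 63 late, 26 present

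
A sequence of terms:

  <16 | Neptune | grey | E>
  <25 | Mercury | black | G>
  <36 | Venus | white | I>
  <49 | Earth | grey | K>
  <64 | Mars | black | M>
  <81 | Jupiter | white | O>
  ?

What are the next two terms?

<100 | Saturn | grey | Q>, <121 | Uranus | black | S>

First value: perfect squares: 4², 5², 6², …, so 16, 25, 36, 49, 64, 81 → 100 → 121.
Planet: runs through the planets Mercury→Neptune, so Neptune, Mercury, Venus, Earth, Mars, Jupiter → Saturn → Uranus.
Shade: repeats grey → black → white; grey, black, white, grey, black, white → grey → black.
Letter: letters move forward 2 places in the alphabet, so E, G, I, K, M, O → Q → S.
So the next two terms are <100 | Saturn | grey | Q> and <121 | Uranus | black | S>.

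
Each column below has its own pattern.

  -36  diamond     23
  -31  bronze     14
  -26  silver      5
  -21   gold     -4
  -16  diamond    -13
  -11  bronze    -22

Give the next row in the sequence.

First component — +5 each step: -36, -31, -26, -21, -16, -11 → -6.
Rank goes diamond, bronze, silver, gold, diamond, bronze → silver (repeats diamond → bronze → silver → gold).
Third component goes 23, 14, 5, -4, -13, -22 → -31 (−9 each step).
Combining the parts gives -6  silver  -31.

-6  silver  -31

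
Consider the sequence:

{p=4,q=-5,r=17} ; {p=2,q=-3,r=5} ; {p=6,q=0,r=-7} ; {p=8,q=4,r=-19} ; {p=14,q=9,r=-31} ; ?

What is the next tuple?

P — each term is the sum of the two before it: 4, 2, 6, 8, 14 → 22.
Q goes -5, -3, 0, 4, 9 → 15 (differences are 2, 3, 4, … (increasing by 1 each time)).
R: 17, 5, -7, -19, -31 → -43 (−12 each step).
So the next tuple is {p=22,q=15,r=-43}.

{p=22,q=15,r=-43}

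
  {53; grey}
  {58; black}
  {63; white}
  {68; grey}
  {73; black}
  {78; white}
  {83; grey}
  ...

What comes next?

First component — +5 each step: 53, 58, 63, 68, 73, 78, 83 → 88.
For the shade, repeats grey → black → white: grey, black, white, grey, black, white, grey → black.
Putting it together: {88; black}.

{88; black}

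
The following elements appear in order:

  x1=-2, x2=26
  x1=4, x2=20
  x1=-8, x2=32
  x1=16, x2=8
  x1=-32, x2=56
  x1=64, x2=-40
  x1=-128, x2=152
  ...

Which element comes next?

x1=256, x2=-232

X1 goes -2, 4, -8, 16, -32, 64, -128 → 256 (×(-2) each step).
X2: together with the x1 always sums to 24, so 26, 20, 32, 8, 56, -40, 152 → -232.
Putting it together: x1=256, x2=-232.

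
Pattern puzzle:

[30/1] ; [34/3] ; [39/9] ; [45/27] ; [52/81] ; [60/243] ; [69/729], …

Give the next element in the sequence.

[79/2187]

First part: 30, 34, 39, 45, 52, 60, 69 → 79 (differences are 4, 5, 6, … (increasing by 1 each time)).
Second part: 1, 3, 9, 27, 81, 243, 729 → 2187 (×3 each step).
So the next element is [79/2187].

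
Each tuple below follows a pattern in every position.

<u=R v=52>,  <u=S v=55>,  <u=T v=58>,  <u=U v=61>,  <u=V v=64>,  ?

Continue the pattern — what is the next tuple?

For the u, letters move forward 1 place in the alphabet: R, S, T, U, V → W.
V goes 52, 55, 58, 61, 64 → 67 (+3 each step).
Combining the parts gives <u=W v=67>.

<u=W v=67>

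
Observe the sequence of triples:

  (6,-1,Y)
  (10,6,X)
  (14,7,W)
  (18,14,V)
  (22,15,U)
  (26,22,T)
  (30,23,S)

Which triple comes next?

First part goes 6, 10, 14, 18, 22, 26, 30 → 34 (+4 each step).
For the second part, alternating steps +7, +1, +7, +1, …: -1, 6, 7, 14, 15, 22, 23 → 30.
Letter: letters move back 1 place in the alphabet, so Y, X, W, V, U, T, S → R.
So the next triple is (34,30,R).

(34,30,R)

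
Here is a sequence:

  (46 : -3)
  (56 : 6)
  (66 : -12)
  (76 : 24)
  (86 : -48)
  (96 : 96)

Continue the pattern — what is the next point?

First entry — +10 each step: 46, 56, 66, 76, 86, 96 → 106.
Second entry: ×(-2) each step; -3, 6, -12, 24, -48, 96 → -192.
Putting it together: (106 : -192).

(106 : -192)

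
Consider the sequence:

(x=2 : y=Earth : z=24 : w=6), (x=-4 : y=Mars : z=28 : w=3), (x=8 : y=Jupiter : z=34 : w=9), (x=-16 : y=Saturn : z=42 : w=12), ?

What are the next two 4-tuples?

X: ×(-2) each step, so 2, -4, 8, -16 → 32 → -64.
Y goes Earth, Mars, Jupiter, Saturn → Uranus → Neptune (runs through the planets Mercury→Neptune).
Z — differences are 4, 6, 8, … (increasing by 2 each time): 24, 28, 34, 42 → 52 → 64.
W: each term is the sum of the two before it; 6, 3, 9, 12 → 21 → 33.
So the next two 4-tuples are (x=32 : y=Uranus : z=52 : w=21) and (x=-64 : y=Neptune : z=64 : w=33).

(x=32 : y=Uranus : z=52 : w=21), (x=-64 : y=Neptune : z=64 : w=33)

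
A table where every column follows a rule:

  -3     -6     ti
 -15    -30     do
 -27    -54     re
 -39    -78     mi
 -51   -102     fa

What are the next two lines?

For the first component, −12 each step: -3, -15, -27, -39, -51 → -63 → -75.
Second component: always 2 × the first component; -6, -30, -54, -78, -102 → -126 → -150.
Note — runs through the solfège scale do→ti: ti, do, re, mi, fa → sol → la.
So the next two lines are -63  -126  sol and -75  -150  la.

-63  -126  sol; -75  -150  la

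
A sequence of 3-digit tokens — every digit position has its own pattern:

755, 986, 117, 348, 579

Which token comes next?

For the first digit, +2 each step, mod 10: 7, 9, 1, 3, 5 → 7.
For the second digit, +3 each step, mod 10: 5, 8, 1, 4, 7 → 0.
Third digit goes 5, 6, 7, 8, 9 → 0 (+1 each step, mod 10).
Combining the parts gives 700.

700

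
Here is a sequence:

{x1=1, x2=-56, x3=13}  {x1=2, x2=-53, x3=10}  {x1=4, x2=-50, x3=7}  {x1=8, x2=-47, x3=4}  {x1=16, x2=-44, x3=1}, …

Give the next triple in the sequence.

X1 — ×2 each step: 1, 2, 4, 8, 16 → 32.
For the x2, +3 each step: -56, -53, -50, -47, -44 → -41.
X3 goes 13, 10, 7, 4, 1 → -2 (together with the x2 always sums to -43).
So the next triple is {x1=32, x2=-41, x3=-2}.

{x1=32, x2=-41, x3=-2}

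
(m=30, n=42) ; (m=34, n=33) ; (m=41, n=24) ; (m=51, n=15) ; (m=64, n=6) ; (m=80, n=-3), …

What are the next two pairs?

(m=99, n=-12), (m=121, n=-21)

M goes 30, 34, 41, 51, 64, 80 → 99 → 121 (differences are 4, 7, 10, … (increasing by 3 each time)).
For the n, −9 each step: 42, 33, 24, 15, 6, -3 → -12 → -21.
So the next two pairs are (m=99, n=-12) and (m=121, n=-21).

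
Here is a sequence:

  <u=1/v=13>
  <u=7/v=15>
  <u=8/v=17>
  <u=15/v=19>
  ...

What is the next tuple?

<u=23/v=21>

U: 1, 7, 8, 15 → 23 (each term is the sum of the two before it).
V: +2 each step, so 13, 15, 17, 19 → 21.
Combining the parts gives <u=23/v=21>.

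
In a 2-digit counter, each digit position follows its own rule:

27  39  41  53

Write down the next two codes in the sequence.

65, 77

For the first digit, +1 each step, mod 10: 2, 3, 4, 5 → 6 → 7.
Second digit goes 7, 9, 1, 3 → 5 → 7 (+2 each step, mod 10).
So the next two codes are 65 and 77.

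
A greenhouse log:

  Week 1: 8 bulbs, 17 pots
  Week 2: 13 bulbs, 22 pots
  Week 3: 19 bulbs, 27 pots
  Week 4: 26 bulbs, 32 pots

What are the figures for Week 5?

Bulbs — differences are 5, 6, 7, … (increasing by 1 each time): 8, 13, 19, 26 → 34.
Pots — +5 each step: 17, 22, 27, 32 → 37.
Putting it together: 34 bulbs, 37 pots.

34 bulbs, 37 pots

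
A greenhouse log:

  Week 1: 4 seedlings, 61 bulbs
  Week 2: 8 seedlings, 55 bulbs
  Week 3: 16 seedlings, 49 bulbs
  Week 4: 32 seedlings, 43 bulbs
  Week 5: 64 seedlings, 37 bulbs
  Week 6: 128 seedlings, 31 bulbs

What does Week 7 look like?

Seedlings — ×2 each step: 4, 8, 16, 32, 64, 128 → 256.
Bulbs goes 61, 55, 49, 43, 37, 31 → 25 (−6 each step).
So the next line is 256 seedlings, 25 bulbs.

256 seedlings, 25 bulbs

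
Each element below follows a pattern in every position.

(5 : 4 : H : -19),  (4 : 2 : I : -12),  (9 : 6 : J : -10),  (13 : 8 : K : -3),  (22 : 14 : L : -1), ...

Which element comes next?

First part — each term is the sum of the two before it: 5, 4, 9, 13, 22 → 35.
Second part: each term is the sum of the two before it, so 4, 2, 6, 8, 14 → 22.
Letter: letters move forward 1 place in the alphabet; H, I, J, K, L → M.
Fourth part goes -19, -12, -10, -3, -1 → 6 (alternating steps +7, +2, +7, +2, …).
Combining the parts gives (35 : 22 : M : 6).

(35 : 22 : M : 6)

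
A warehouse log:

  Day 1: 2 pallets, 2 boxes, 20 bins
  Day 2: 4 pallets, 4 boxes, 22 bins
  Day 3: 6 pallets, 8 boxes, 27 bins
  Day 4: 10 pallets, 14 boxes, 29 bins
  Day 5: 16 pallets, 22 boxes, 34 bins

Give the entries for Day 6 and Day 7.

For the pallets, each term is the sum of the two before it: 2, 4, 6, 10, 16 → 26 → 42.
Boxes — differences are 2, 4, 6, … (increasing by 2 each time): 2, 4, 8, 14, 22 → 32 → 44.
Bins: alternating steps +2, +5, +2, +5, …, so 20, 22, 27, 29, 34 → 36 → 41.
So the next two lines are 26 pallets, 32 boxes, 36 bins and 42 pallets, 44 boxes, 41 bins.

26 pallets, 32 boxes, 36 bins; 42 pallets, 44 boxes, 41 bins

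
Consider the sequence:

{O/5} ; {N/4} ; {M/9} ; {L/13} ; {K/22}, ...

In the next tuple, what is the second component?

35

Letter — letters move back 1 place in the alphabet: O, N, M, L, K → J.
For the second component, each term is the sum of the two before it: 5, 4, 9, 13, 22 → 35.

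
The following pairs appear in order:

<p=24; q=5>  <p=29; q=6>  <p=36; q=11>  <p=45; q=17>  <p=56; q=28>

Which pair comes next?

<p=69; q=45>

P: differences are 5, 7, 9, … (increasing by 2 each time); 24, 29, 36, 45, 56 → 69.
For the q, each term is the sum of the two before it: 5, 6, 11, 17, 28 → 45.
Putting it together: <p=69; q=45>.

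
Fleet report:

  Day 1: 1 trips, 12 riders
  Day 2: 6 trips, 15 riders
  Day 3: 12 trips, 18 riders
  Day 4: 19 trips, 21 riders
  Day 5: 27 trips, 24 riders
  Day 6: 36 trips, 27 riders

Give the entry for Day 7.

Trips goes 1, 6, 12, 19, 27, 36 → 46 (differences are 5, 6, 7, … (increasing by 1 each time)).
Riders: +3 each step, so 12, 15, 18, 21, 24, 27 → 30.
Putting it together: 46 trips, 30 riders.

46 trips, 30 riders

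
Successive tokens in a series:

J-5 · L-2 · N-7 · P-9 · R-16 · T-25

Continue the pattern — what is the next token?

V-41

Letter: letters move forward 2 places in the alphabet; J, L, N, P, R, T → V.
Second component: 5, 2, 7, 9, 16, 25 → 41 (each term is the sum of the two before it).
So the next token is V-41.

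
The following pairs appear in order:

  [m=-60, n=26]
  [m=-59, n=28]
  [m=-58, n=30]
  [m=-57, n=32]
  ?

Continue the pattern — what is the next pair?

[m=-56, n=34]

M — +1 each step: -60, -59, -58, -57 → -56.
For the n, +2 each step: 26, 28, 30, 32 → 34.
So the next pair is [m=-56, n=34].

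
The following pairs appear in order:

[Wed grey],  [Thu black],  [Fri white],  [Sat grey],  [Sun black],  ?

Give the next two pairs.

Day: runs through the weekdays Mon→Sun; Wed, Thu, Fri, Sat, Sun → Mon → Tue.
Shade — repeats grey → black → white: grey, black, white, grey, black → white → grey.
So the next two pairs are [Mon white] and [Tue grey].

[Mon white], [Tue grey]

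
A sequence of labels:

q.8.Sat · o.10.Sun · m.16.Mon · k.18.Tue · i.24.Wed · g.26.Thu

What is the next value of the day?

Day goes Sat, Sun, Mon, Tue, Wed, Thu → Fri (runs through the weekdays Mon→Sun).

Fri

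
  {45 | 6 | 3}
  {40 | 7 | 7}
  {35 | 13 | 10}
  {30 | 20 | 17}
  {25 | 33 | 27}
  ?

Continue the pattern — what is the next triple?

First entry: −5 each step, so 45, 40, 35, 30, 25 → 20.
Second entry goes 6, 7, 13, 20, 33 → 53 (each term is the sum of the two before it).
Third entry: each term is the sum of the two before it, so 3, 7, 10, 17, 27 → 44.
Putting it together: {20 | 53 | 44}.

{20 | 53 | 44}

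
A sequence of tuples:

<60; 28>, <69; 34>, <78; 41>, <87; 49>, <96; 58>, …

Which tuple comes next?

<105; 68>

First part goes 60, 69, 78, 87, 96 → 105 (+9 each step).
Second part: differences are 6, 7, 8, … (increasing by 1 each time), so 28, 34, 41, 49, 58 → 68.
Combining the parts gives <105; 68>.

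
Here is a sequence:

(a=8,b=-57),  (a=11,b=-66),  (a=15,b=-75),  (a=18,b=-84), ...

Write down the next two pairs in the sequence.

(a=22,b=-93), (a=25,b=-102)

A: alternating steps +3, +4, +3, +4, …, so 8, 11, 15, 18 → 22 → 25.
B: −9 each step, so -57, -66, -75, -84 → -93 → -102.
So the next two pairs are (a=22,b=-93) and (a=25,b=-102).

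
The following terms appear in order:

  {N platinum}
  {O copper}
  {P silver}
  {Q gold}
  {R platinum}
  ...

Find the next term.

Letter goes N, O, P, Q, R → S (letters move forward 1 place in the alphabet).
Metal: repeats platinum → copper → silver → gold, so platinum, copper, silver, gold, platinum → copper.
Combining the parts gives {S copper}.

{S copper}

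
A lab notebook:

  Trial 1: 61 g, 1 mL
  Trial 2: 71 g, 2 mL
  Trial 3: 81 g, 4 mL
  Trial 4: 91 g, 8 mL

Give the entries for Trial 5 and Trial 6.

101 g, 16 mL; 111 g, 32 mL

For the g, +10 each step: 61, 71, 81, 91 → 101 → 111.
For the mL, ×2 each step: 1, 2, 4, 8 → 16 → 32.
Putting the parts together: 101 g, 16 mL and then 111 g, 32 mL.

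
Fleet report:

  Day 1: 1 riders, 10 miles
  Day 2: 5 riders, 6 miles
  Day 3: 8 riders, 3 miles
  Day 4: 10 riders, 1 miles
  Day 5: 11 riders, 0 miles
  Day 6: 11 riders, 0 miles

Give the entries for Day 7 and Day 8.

Riders: differences are 4, 3, 2, … (decreasing by 1 each time); 1, 5, 8, 10, 11, 11 → 10 → 8.
Miles — together with the riders always sums to 11: 10, 6, 3, 1, 0, 0 → 1 → 3.
So the next two lines are 10 riders, 1 miles and 8 riders, 3 miles.

10 riders, 1 miles; 8 riders, 3 miles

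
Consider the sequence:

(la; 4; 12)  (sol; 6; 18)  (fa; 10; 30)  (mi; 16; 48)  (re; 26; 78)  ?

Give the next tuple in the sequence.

Note: la, sol, fa, mi, re → do (runs backward through the solfège scale do→ti).
Second coordinate: each term is the sum of the two before it, so 4, 6, 10, 16, 26 → 42.
Third coordinate goes 12, 18, 30, 48, 78 → 126 (always 3 × the second coordinate).
Combining the parts gives (do; 42; 126).

(do; 42; 126)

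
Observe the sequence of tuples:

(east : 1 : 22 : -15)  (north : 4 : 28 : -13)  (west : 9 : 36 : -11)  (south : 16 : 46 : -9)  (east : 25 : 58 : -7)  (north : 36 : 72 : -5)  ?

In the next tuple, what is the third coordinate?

88

Third coordinate: differences are 6, 8, 10, … (increasing by 2 each time), so 22, 28, 36, 46, 58, 72 → 88.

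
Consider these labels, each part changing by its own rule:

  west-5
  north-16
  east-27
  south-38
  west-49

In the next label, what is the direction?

Direction: repeats west → north → east → south; west, north, east, south, west → north.

north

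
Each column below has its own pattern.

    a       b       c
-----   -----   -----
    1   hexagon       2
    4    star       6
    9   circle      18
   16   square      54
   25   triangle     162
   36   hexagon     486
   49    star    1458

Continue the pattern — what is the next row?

64  circle  4374

Column a — perfect squares: 1², 2², 3², …: 1, 4, 9, 16, 25, 36, 49 → 64.
Column b: repeats hexagon → star → circle → square → triangle, so hexagon, star, circle, square, triangle, hexagon, star → circle.
Column c: ×3 each step; 2, 6, 18, 54, 162, 486, 1458 → 4374.
Combining the parts gives 64  circle  4374.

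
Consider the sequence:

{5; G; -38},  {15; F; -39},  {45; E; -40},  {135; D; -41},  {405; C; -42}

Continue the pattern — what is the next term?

First coordinate: ×3 each step; 5, 15, 45, 135, 405 → 1215.
Letter: letters move back 1 place in the alphabet; G, F, E, D, C → B.
Third coordinate: −1 each step; -38, -39, -40, -41, -42 → -43.
Combining the parts gives {1215; B; -43}.

{1215; B; -43}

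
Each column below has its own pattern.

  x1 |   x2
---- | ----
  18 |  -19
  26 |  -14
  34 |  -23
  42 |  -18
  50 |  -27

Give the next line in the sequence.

58  -22

For the column x1, +8 each step: 18, 26, 34, 42, 50 → 58.
Column x2 goes -19, -14, -23, -18, -27 → -22 (alternating steps +5, −9, +5, −9, …).
Putting it together: 58  -22.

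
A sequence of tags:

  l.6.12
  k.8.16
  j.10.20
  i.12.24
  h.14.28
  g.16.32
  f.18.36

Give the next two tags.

e.20.40, d.22.44

Letter — letters move back 1 place in the alphabet: l, k, j, i, h, g, f → e → d.
Second component: 6, 8, 10, 12, 14, 16, 18 → 20 → 22 (+2 each step).
Third component goes 12, 16, 20, 24, 28, 32, 36 → 40 → 44 (+4 each step).
Putting the parts together: e.20.40 and then d.22.44.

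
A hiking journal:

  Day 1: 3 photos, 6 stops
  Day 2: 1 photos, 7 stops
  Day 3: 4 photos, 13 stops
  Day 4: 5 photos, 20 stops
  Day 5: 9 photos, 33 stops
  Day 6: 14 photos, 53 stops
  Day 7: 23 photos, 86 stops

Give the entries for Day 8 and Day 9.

Photos: 3, 1, 4, 5, 9, 14, 23 → 37 → 60 (each term is the sum of the two before it).
Stops — each term is the sum of the two before it: 6, 7, 13, 20, 33, 53, 86 → 139 → 225.
So the next two rows are 37 photos, 139 stops and 60 photos, 225 stops.

37 photos, 139 stops; 60 photos, 225 stops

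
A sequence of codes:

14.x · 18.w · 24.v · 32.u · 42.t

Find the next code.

First component: differences are 4, 6, 8, … (increasing by 2 each time); 14, 18, 24, 32, 42 → 54.
Letter: x, w, v, u, t → s (letters move back 1 place in the alphabet).
So the next code is 54.s.

54.s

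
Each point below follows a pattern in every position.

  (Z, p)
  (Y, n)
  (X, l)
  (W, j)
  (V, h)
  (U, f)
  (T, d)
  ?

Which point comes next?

(S, b)

For the first letter, letters move back 1 place in the alphabet: Z, Y, X, W, V, U, T → S.
Second letter: letters move back 2 places in the alphabet, so p, n, l, j, h, f, d → b.
Putting it together: (S, b).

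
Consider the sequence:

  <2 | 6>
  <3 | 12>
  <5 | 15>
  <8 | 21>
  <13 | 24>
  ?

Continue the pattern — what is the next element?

First coordinate: 2, 3, 5, 8, 13 → 21 (each term is the sum of the two before it).
Second coordinate goes 6, 12, 15, 21, 24 → 30 (alternating steps +6, +3, +6, +3, …).
Combining the parts gives <21 | 30>.

<21 | 30>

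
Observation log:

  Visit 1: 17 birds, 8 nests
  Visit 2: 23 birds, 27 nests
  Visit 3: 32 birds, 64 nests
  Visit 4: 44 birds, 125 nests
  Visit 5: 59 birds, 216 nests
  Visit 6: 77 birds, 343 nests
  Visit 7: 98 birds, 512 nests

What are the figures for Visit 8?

122 birds, 729 nests

Birds: 17, 23, 32, 44, 59, 77, 98 → 122 (differences are 6, 9, 12, … (increasing by 3 each time)).
Nests: perfect cubes: 2³, 3³, 4³, …, so 8, 27, 64, 125, 216, 343, 512 → 729.
So the next line is 122 birds, 729 nests.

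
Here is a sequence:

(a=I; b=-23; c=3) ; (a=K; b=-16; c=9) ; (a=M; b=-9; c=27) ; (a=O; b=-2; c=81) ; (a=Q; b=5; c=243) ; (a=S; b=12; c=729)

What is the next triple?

A: letters move forward 2 places in the alphabet, so I, K, M, O, Q, S → U.
B: +7 each step; -23, -16, -9, -2, 5, 12 → 19.
C: ×3 each step; 3, 9, 27, 81, 243, 729 → 2187.
So the next triple is (a=U; b=19; c=2187).

(a=U; b=19; c=2187)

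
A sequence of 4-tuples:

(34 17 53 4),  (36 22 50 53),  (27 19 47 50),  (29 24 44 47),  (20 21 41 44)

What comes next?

(22 26 38 41)

First slot goes 34, 36, 27, 29, 20 → 22 (alternating steps +2, −9, +2, −9, …).
Second slot: alternating steps +5, −3, +5, −3, …; 17, 22, 19, 24, 21 → 26.
Third slot goes 53, 50, 47, 44, 41 → 38 (−3 each step).
Fourth slot: always the previous value of the third slot, so 4, 53, 50, 47, 44 → 41.
So the next 4-tuple is (22 26 38 41).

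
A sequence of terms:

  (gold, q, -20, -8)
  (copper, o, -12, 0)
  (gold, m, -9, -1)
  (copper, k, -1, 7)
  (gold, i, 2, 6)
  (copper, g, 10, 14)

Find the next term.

Metal: alternates gold ↔ copper, so gold, copper, gold, copper, gold, copper → gold.
Letter: letters move back 2 places in the alphabet, so q, o, m, k, i, g → e.
Third slot: -20, -12, -9, -1, 2, 10 → 13 (alternating steps +8, +3, +8, +3, …).
Fourth slot: alternating steps +8, −1, +8, −1, …, so -8, 0, -1, 7, 6, 14 → 13.
Putting it together: (gold, e, 13, 13).

(gold, e, 13, 13)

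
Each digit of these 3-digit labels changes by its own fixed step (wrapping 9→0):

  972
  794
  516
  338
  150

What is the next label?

First digit goes 9, 7, 5, 3, 1 → 9 (−2 each step, mod 10).
Second digit: +2 each step, mod 10; 7, 9, 1, 3, 5 → 7.
Third digit goes 2, 4, 6, 8, 0 → 2 (+2 each step, mod 10).
So the next label is 972.

972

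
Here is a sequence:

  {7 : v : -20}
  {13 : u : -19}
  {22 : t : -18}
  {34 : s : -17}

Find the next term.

First component — differences are 6, 9, 12, … (increasing by 3 each time): 7, 13, 22, 34 → 49.
Letter: letters move back 1 place in the alphabet, so v, u, t, s → r.
Third component: +1 each step, so -20, -19, -18, -17 → -16.
Combining the parts gives {49 : r : -16}.

{49 : r : -16}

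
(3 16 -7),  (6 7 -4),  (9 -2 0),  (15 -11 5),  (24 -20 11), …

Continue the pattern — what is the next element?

(39 -29 18)

First component: each term is the sum of the two before it, so 3, 6, 9, 15, 24 → 39.
Second component: −9 each step, so 16, 7, -2, -11, -20 → -29.
Third component: differences are 3, 4, 5, … (increasing by 1 each time), so -7, -4, 0, 5, 11 → 18.
So the next element is (39 -29 18).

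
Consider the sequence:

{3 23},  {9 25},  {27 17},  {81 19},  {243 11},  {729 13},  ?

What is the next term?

For the first entry, ×3 each step: 3, 9, 27, 81, 243, 729 → 2187.
Second entry — alternating steps +2, −8, +2, −8, …: 23, 25, 17, 19, 11, 13 → 5.
So the next term is {2187 5}.

{2187 5}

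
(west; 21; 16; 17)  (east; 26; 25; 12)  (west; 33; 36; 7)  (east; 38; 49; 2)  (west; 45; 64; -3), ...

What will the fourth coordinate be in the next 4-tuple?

-8

Fourth coordinate: −5 each step; 17, 12, 7, 2, -3 → -8.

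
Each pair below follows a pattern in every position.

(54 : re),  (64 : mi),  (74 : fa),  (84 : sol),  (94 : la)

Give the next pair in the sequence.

For the first part, +10 each step: 54, 64, 74, 84, 94 → 104.
For the note, runs through the solfège scale do→ti: re, mi, fa, sol, la → ti.
So the next pair is (104 : ti).

(104 : ti)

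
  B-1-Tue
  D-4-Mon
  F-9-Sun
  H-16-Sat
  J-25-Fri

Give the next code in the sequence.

L-36-Thu

Letter goes B, D, F, H, J → L (letters move forward 2 places in the alphabet).
Second component: perfect squares: 1², 2², 3², …, so 1, 4, 9, 16, 25 → 36.
Day: Tue, Mon, Sun, Sat, Fri → Thu (runs backward through the weekdays Mon→Sun).
Combining the parts gives L-36-Thu.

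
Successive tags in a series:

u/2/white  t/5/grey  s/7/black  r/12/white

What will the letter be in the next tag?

q

Letter: letters move back 1 place in the alphabet, so u, t, s, r → q.
Second component — each term is the sum of the two before it: 2, 5, 7, 12 → 19.
Shade goes white, grey, black, white → grey (repeats white → grey → black).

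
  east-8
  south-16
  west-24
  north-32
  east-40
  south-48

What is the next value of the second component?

Second component: +8 each step; 8, 16, 24, 32, 40, 48 → 56.

56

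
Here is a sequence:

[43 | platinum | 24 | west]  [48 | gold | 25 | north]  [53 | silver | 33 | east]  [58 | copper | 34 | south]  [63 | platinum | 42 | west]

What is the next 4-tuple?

First coordinate goes 43, 48, 53, 58, 63 → 68 (+5 each step).
Metal: platinum, gold, silver, copper, platinum → gold (repeats platinum → gold → silver → copper).
Third coordinate: alternating steps +1, +8, +1, +8, …, so 24, 25, 33, 34, 42 → 43.
Direction: west, north, east, south, west → north (repeats west → north → east → south).
Putting it together: [68 | gold | 43 | north].

[68 | gold | 43 | north]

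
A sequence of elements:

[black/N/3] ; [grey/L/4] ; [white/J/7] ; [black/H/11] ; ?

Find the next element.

For the shade, repeats black → grey → white: black, grey, white, black → grey.
Letter: N, L, J, H → F (letters move back 2 places in the alphabet).
For the third value, each term is the sum of the two before it: 3, 4, 7, 11 → 18.
So the next element is [grey/F/18].

[grey/F/18]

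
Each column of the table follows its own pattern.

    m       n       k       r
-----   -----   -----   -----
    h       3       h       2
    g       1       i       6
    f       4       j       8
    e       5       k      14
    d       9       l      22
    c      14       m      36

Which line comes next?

Column m: h, g, f, e, d, c → b (letters move back 1 place in the alphabet).
Column n: each term is the sum of the two before it; 3, 1, 4, 5, 9, 14 → 23.
For the column k, letters move forward 1 place in the alphabet: h, i, j, k, l, m → n.
Column r — each term is the sum of the two before it: 2, 6, 8, 14, 22, 36 → 58.
Putting it together: b  23  n  58.

b  23  n  58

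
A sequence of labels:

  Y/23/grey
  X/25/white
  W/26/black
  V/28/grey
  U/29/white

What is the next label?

Letter: letters move back 1 place in the alphabet; Y, X, W, V, U → T.
Second component: 23, 25, 26, 28, 29 → 31 (alternating steps +2, +1, +2, +1, …).
Shade: grey, white, black, grey, white → black (repeats grey → white → black).
Putting it together: T/31/black.

T/31/black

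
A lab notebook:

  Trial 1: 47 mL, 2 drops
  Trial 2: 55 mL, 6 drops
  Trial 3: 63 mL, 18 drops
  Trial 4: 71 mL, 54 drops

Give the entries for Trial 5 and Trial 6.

ML goes 47, 55, 63, 71 → 79 → 87 (+8 each step).
Drops: 2, 6, 18, 54 → 162 → 486 (×3 each step).
So the next two rows are 79 mL, 162 drops and 87 mL, 486 drops.

79 mL, 162 drops; 87 mL, 486 drops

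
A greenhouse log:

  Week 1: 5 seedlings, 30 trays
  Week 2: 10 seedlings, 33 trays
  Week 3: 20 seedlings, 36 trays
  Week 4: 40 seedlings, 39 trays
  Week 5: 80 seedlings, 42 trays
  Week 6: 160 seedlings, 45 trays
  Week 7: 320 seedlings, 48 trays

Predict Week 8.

Seedlings: 5, 10, 20, 40, 80, 160, 320 → 640 (×2 each step).
For the trays, +3 each step: 30, 33, 36, 39, 42, 45, 48 → 51.
Combining the parts gives 640 seedlings, 51 trays.

640 seedlings, 51 trays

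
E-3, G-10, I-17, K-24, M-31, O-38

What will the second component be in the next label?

Second component: 3, 10, 17, 24, 31, 38 → 45 (+7 each step).

45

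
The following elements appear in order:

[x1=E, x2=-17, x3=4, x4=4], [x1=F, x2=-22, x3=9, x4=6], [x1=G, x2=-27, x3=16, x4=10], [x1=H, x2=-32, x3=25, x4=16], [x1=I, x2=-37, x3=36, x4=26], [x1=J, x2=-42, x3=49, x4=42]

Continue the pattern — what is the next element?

X1: E, F, G, H, I, J → K (letters move forward 1 place in the alphabet).
For the x2, −5 each step: -17, -22, -27, -32, -37, -42 → -47.
X3 — perfect squares: 2², 3², 4², …: 4, 9, 16, 25, 36, 49 → 64.
X4: each term is the sum of the two before it; 4, 6, 10, 16, 26, 42 → 68.
Putting it together: [x1=K, x2=-47, x3=64, x4=68].

[x1=K, x2=-47, x3=64, x4=68]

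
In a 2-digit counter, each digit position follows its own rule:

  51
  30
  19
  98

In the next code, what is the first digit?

7

First digit goes 5, 3, 1, 9 → 7 (−2 each step, mod 10).
Second digit: −1 each step, mod 10, so 1, 0, 9, 8 → 7.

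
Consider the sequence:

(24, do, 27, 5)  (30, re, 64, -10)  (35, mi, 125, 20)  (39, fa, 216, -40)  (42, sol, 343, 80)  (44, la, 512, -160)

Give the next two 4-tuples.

For the first part, differences are 6, 5, 4, … (decreasing by 1 each time): 24, 30, 35, 39, 42, 44 → 45 → 45.
Note — runs through the solfège scale do→ti: do, re, mi, fa, sol, la → ti → do.
For the third part, perfect cubes: 3³, 4³, 5³, …: 27, 64, 125, 216, 343, 512 → 729 → 1000.
Fourth part: ×(-2) each step; 5, -10, 20, -40, 80, -160 → 320 → -640.
Putting the parts together: (45, ti, 729, 320) and then (45, do, 1000, -640).

(45, ti, 729, 320), (45, do, 1000, -640)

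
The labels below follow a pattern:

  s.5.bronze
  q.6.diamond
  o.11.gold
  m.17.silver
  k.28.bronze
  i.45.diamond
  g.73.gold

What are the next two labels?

For the letter, letters move back 2 places in the alphabet: s, q, o, m, k, i, g → e → c.
Second component: each term is the sum of the two before it; 5, 6, 11, 17, 28, 45, 73 → 118 → 191.
Rank: repeats bronze → diamond → gold → silver, so bronze, diamond, gold, silver, bronze, diamond, gold → silver → bronze.
So the next two labels are e.118.silver and c.191.bronze.

e.118.silver then c.191.bronze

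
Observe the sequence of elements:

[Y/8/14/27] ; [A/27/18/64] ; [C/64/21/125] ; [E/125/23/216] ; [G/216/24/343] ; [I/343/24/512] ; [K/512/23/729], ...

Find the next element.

[M/729/21/1000]

Letter goes Y, A, C, E, G, I, K → M (letters move forward 2 places in the alphabet, wrapping Z→A).
Second component: perfect cubes: 2³, 3³, 4³, …, so 8, 27, 64, 125, 216, 343, 512 → 729.
Third component — differences are 4, 3, 2, … (decreasing by 1 each time): 14, 18, 21, 23, 24, 24, 23 → 21.
Fourth component — perfect cubes: 3³, 4³, 5³, …: 27, 64, 125, 216, 343, 512, 729 → 1000.
Putting it together: [M/729/21/1000].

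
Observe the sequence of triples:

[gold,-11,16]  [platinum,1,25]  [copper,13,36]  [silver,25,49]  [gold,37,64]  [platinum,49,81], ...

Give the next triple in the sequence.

[copper,61,100]

Metal goes gold, platinum, copper, silver, gold, platinum → copper (repeats gold → platinum → copper → silver).
Second entry goes -11, 1, 13, 25, 37, 49 → 61 (+12 each step).
Third entry goes 16, 25, 36, 49, 64, 81 → 100 (perfect squares: 4², 5², 6², …).
So the next triple is [copper,61,100].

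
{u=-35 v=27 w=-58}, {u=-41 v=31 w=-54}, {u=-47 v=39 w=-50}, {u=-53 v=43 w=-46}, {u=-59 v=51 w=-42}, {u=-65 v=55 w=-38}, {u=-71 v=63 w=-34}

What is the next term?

U: −6 each step; -35, -41, -47, -53, -59, -65, -71 → -77.
V: 27, 31, 39, 43, 51, 55, 63 → 67 (alternating steps +4, +8, +4, +8, …).
W: -58, -54, -50, -46, -42, -38, -34 → -30 (+4 each step).
Combining the parts gives {u=-77 v=67 w=-30}.

{u=-77 v=67 w=-30}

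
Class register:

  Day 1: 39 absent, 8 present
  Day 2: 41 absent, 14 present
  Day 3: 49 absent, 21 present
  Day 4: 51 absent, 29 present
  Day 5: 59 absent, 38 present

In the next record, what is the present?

48

Present: differences are 6, 7, 8, … (increasing by 1 each time), so 8, 14, 21, 29, 38 → 48.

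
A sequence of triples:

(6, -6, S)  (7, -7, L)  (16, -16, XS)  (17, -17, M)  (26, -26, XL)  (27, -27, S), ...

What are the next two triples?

First entry: 6, 7, 16, 17, 26, 27 → 36 → 37 (alternating steps +1, +9, +1, +9, …).
Second entry goes -6, -7, -16, -17, -26, -27 → -36 → -37 (always the negative of the first entry).
Size: repeats S → L → XS → M → XL, so S, L, XS, M, XL, S → L → XS.
So the next two triples are (36, -36, L) and (37, -37, XS).

(36, -36, L), (37, -37, XS)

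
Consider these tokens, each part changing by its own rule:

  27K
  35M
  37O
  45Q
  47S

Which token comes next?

For the first component, alternating steps +8, +2, +8, +2, …: 27, 35, 37, 45, 47 → 55.
For the letter, letters move forward 2 places in the alphabet: K, M, O, Q, S → U.
Putting it together: 55U.

55U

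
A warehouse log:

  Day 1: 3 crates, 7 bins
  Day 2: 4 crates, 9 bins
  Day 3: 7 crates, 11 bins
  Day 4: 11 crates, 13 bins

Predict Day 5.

Crates: each term is the sum of the two before it, so 3, 4, 7, 11 → 18.
Bins: 7, 9, 11, 13 → 15 (+2 each step).
So the next row is 18 crates, 15 bins.

18 crates, 15 bins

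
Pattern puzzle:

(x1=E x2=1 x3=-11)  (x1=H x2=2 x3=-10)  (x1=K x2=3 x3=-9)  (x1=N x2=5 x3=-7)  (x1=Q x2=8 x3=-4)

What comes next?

X1 — letters move forward 3 places in the alphabet: E, H, K, N, Q → T.
X2: each term is the sum of the two before it, so 1, 2, 3, 5, 8 → 13.
X3 — always 12 less than the x2: -11, -10, -9, -7, -4 → 1.
Putting it together: (x1=T x2=13 x3=1).

(x1=T x2=13 x3=1)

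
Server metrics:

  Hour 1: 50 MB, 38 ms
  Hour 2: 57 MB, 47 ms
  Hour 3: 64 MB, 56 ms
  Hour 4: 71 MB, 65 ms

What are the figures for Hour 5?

MB goes 50, 57, 64, 71 → 78 (+7 each step).
For the ms, +9 each step: 38, 47, 56, 65 → 74.
So the next line is 78 MB, 74 ms.

78 MB, 74 ms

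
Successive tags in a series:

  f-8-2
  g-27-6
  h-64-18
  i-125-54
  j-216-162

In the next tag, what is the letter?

Letter: letters move forward 1 place in the alphabet, so f, g, h, i, j → k.

k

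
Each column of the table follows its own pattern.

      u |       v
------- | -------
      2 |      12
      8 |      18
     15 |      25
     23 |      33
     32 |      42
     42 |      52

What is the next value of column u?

53

Column u — differences are 6, 7, 8, … (increasing by 1 each time): 2, 8, 15, 23, 32, 42 → 53.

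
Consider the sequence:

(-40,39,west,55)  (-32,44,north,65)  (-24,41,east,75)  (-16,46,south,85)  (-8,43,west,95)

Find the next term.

(0,48,north,105)

First entry: +8 each step; -40, -32, -24, -16, -8 → 0.
Second entry goes 39, 44, 41, 46, 43 → 48 (alternating steps +5, −3, +5, −3, …).
Direction: repeats west → north → east → south, so west, north, east, south, west → north.
Fourth entry: 55, 65, 75, 85, 95 → 105 (+10 each step).
Putting it together: (0,48,north,105).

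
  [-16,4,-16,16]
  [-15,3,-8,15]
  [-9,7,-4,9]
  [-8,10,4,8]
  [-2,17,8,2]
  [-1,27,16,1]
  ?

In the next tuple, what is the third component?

20

First component — alternating steps +1, +6, +1, +6, …: -16, -15, -9, -8, -2, -1 → 5.
Second component: each term is the sum of the two before it, so 4, 3, 7, 10, 17, 27 → 44.
Third component: -16, -8, -4, 4, 8, 16 → 20 (alternating steps +8, +4, +8, +4, …).
Fourth component: 16, 15, 9, 8, 2, 1 → -5 (always the negative of the first component).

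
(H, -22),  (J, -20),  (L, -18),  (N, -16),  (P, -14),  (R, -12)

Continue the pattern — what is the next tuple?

Letter — letters move forward 2 places in the alphabet: H, J, L, N, P, R → T.
Second coordinate: -22, -20, -18, -16, -14, -12 → -10 (+2 each step).
So the next tuple is (T, -10).

(T, -10)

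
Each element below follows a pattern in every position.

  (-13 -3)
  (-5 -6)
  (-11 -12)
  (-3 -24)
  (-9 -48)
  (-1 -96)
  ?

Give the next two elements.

(-7 -192), (1 -384)

First coordinate: alternating steps +8, −6, +8, −6, …, so -13, -5, -11, -3, -9, -1 → -7 → 1.
For the second coordinate, ×2 each step: -3, -6, -12, -24, -48, -96 → -192 → -384.
Putting the parts together: (-7 -192) and then (1 -384).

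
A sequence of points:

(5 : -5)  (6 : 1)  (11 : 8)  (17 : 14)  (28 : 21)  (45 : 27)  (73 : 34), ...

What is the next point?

First part: each term is the sum of the two before it, so 5, 6, 11, 17, 28, 45, 73 → 118.
Second part goes -5, 1, 8, 14, 21, 27, 34 → 40 (alternating steps +6, +7, +6, +7, …).
So the next point is (118 : 40).

(118 : 40)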